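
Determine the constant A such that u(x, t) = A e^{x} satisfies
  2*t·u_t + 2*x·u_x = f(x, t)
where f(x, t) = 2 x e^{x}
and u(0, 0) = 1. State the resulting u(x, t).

Substitute the ansatz u = A e^{x} into the left-hand side.
Derivatives of the ansatz:
  u_t = 0
  u_x = A e^{x}
Term by term:
  2*t·u_t = 0
  2*x·u_x = 2 A x e^{x}
So the left-hand side equals
  2 A x e^{x}
This must equal f(x, t) = 2 x e^{x} identically.
Matching coefficients of the independent functions:
  [x e^{x}]:  2 A = 2
Solving: A = 1.
Check against the point condition:
  u(0, 0) = 1  ⟹  A = 1  ✓
Hence u(x, t) = e^{x}.

Answer: u(x, t) = e^{x}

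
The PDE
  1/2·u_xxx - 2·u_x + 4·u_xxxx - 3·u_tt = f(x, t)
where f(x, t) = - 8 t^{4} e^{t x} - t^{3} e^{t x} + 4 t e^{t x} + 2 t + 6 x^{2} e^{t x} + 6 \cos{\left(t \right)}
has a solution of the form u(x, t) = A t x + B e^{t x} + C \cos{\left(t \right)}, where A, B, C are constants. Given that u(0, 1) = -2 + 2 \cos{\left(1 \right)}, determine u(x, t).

Answer: u(x, t) = - t x - 2 e^{t x} + 2 \cos{\left(t \right)}

Derivation:
Substitute the ansatz u = A t x + B e^{t x} + C \cos{\left(t \right)} into the left-hand side.
Derivatives of the ansatz:
  u_xxx = B t^{3} e^{t x}
  u_x = A t + B t e^{t x}
  u_xxxx = B t^{4} e^{t x}
  u_tt = B x^{2} e^{t x} - C \cos{\left(t \right)}
Term by term:
  1/2·u_xxx = \frac{B t^{3} e^{t x}}{2}
  -2·u_x = - 2 A t - 2 B t e^{t x}
  4·u_xxxx = 4 B t^{4} e^{t x}
  -3·u_tt = - 3 B x^{2} e^{t x} + 3 C \cos{\left(t \right)}
So the left-hand side equals
  - 2 A t + 4 B t^{4} e^{t x} + \frac{B t^{3} e^{t x}}{2} - 2 B t e^{t x} - 3 B x^{2} e^{t x} + 3 C \cos{\left(t \right)}
This must equal f(x, t) = - 8 t^{4} e^{t x} - t^{3} e^{t x} + 4 t e^{t x} + 2 t + 6 x^{2} e^{t x} + 6 \cos{\left(t \right)} identically.
Matching coefficients of the independent functions:
  [t]:  - 2 A = 2
  [t e^{t x}]:  - 2 B = 4
  [t^{3} e^{t x}]:  \frac{B}{2} = -1
  [t^{4} e^{t x}]:  4 B = -8
  [x^{2} e^{t x}]:  - 3 B = 6
  [\cos{\left(t \right)}]:  3 C = 6
Solving: A = -1, B = -2, C = 2.
Check against the point condition:
  u(0, 1) = -2 + 2 \cos{\left(1 \right)}  ⟹  B + C \cos{\left(1 \right)} = -2 + 2 \cos{\left(1 \right)}  ✓
Hence u(x, t) = - t x - 2 e^{t x} + 2 \cos{\left(t \right)}.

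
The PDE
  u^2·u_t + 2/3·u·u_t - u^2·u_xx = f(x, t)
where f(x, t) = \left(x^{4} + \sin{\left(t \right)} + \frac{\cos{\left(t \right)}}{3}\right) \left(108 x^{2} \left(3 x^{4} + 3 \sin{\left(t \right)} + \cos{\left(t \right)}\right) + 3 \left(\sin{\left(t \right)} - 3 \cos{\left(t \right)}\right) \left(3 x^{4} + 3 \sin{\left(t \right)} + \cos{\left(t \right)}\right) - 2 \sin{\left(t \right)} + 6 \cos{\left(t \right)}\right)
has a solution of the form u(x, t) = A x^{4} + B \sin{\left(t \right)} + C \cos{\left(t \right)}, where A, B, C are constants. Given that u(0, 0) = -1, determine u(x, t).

Substitute the ansatz u = A x^{4} + B \sin{\left(t \right)} + C \cos{\left(t \right)} into the left-hand side.
Derivatives of the ansatz:
  u_t = B \cos{\left(t \right)} - C \sin{\left(t \right)}
  u_xx = 12 A x^{2}
Term by term:
  u^2·u_t = A^{2} B x^{8} \cos{\left(t \right)} - A^{2} C x^{8} \sin{\left(t \right)} + 2 A B^{2} x^{4} \sin{\left(t \right)} \cos{\left(t \right)} - 2 A B C x^{4} \sin^{2}{\left(t \right)} + 2 A B C x^{4} \cos^{2}{\left(t \right)} - 2 A C^{2} x^{4} \sin{\left(t \right)} \cos{\left(t \right)} + B^{3} \sin^{2}{\left(t \right)} \cos{\left(t \right)} - B^{2} C \sin^{3}{\left(t \right)} + 2 B^{2} C \sin{\left(t \right)} \cos^{2}{\left(t \right)} - 2 B C^{2} \sin^{2}{\left(t \right)} \cos{\left(t \right)} + B C^{2} \cos^{3}{\left(t \right)} - C^{3} \sin{\left(t \right)} \cos^{2}{\left(t \right)}
  2/3·u·u_t = \frac{2 A B x^{4} \cos{\left(t \right)}}{3} - \frac{2 A C x^{4} \sin{\left(t \right)}}{3} + \frac{2 B^{2} \sin{\left(t \right)} \cos{\left(t \right)}}{3} - \frac{2 B C \sin^{2}{\left(t \right)}}{3} + \frac{2 B C \cos^{2}{\left(t \right)}}{3} - \frac{2 C^{2} \sin{\left(t \right)} \cos{\left(t \right)}}{3}
  -u^2·u_xx = - 12 A^{3} x^{10} - 24 A^{2} B x^{6} \sin{\left(t \right)} - 24 A^{2} C x^{6} \cos{\left(t \right)} - 12 A B^{2} x^{2} \sin^{2}{\left(t \right)} - 24 A B C x^{2} \sin{\left(t \right)} \cos{\left(t \right)} - 12 A C^{2} x^{2} \cos^{2}{\left(t \right)}
So the left-hand side equals
  - 12 A^{3} x^{10} + A^{2} B x^{8} \cos{\left(t \right)} - 24 A^{2} B x^{6} \sin{\left(t \right)} - A^{2} C x^{8} \sin{\left(t \right)} - 24 A^{2} C x^{6} \cos{\left(t \right)} + 2 A B^{2} x^{4} \sin{\left(t \right)} \cos{\left(t \right)} - 12 A B^{2} x^{2} \sin^{2}{\left(t \right)} - 2 A B C x^{4} \sin^{2}{\left(t \right)} + 2 A B C x^{4} \cos^{2}{\left(t \right)} - 24 A B C x^{2} \sin{\left(t \right)} \cos{\left(t \right)} + \frac{2 A B x^{4} \cos{\left(t \right)}}{3} - 2 A C^{2} x^{4} \sin{\left(t \right)} \cos{\left(t \right)} - 12 A C^{2} x^{2} \cos^{2}{\left(t \right)} - \frac{2 A C x^{4} \sin{\left(t \right)}}{3} + B^{3} \sin^{2}{\left(t \right)} \cos{\left(t \right)} - B^{2} C \sin^{3}{\left(t \right)} + 2 B^{2} C \sin{\left(t \right)} \cos^{2}{\left(t \right)} + \frac{2 B^{2} \sin{\left(t \right)} \cos{\left(t \right)}}{3} - 2 B C^{2} \sin^{2}{\left(t \right)} \cos{\left(t \right)} + B C^{2} \cos^{3}{\left(t \right)} - \frac{2 B C \sin^{2}{\left(t \right)}}{3} + \frac{2 B C \cos^{2}{\left(t \right)}}{3} - C^{3} \sin{\left(t \right)} \cos^{2}{\left(t \right)} - \frac{2 C^{2} \sin{\left(t \right)} \cos{\left(t \right)}}{3}
This must equal f(x, t) identically; expanded, f = 324 x^{10} + 9 x^{8} \sin{\left(t \right)} - 27 x^{8} \cos{\left(t \right)} + 648 x^{6} \sin{\left(t \right)} + 216 x^{6} \cos{\left(t \right)} + 18 x^{4} \sin^{2}{\left(t \right)} - 48 x^{4} \sin{\left(t \right)} \cos{\left(t \right)} - 2 x^{4} \sin{\left(t \right)} - 18 x^{4} \cos^{2}{\left(t \right)} + 6 x^{4} \cos{\left(t \right)} + 324 x^{2} \sin^{2}{\left(t \right)} + 216 x^{2} \sin{\left(t \right)} \cos{\left(t \right)} + 36 x^{2} \cos^{2}{\left(t \right)} + 9 \sin^{3}{\left(t \right)} - 21 \sin^{2}{\left(t \right)} \cos{\left(t \right)} - 2 \sin^{2}{\left(t \right)} - 17 \sin{\left(t \right)} \cos^{2}{\left(t \right)} + \frac{16 \sin{\left(t \right)} \cos{\left(t \right)}}{3} - 3 \cos^{3}{\left(t \right)} + 2 \cos^{2}{\left(t \right)}.
Matching coefficients of the independent functions:
(each divided by its leading coefficient; functions giving the same equation are listed together)
  [x^{10}]:  A^{3} + 27 = 0
  [x^{2} \sin^{2}{\left(t \right)}]:  A B^{2} + 27 = 0
  [x^{2} \cos^{2}{\left(t \right)}]:  A C^{2} + 3 = 0
  [x^{4} \sin{\left(t \right)}]:  A C - 3 = 0
  [x^{4} \sin^{2}{\left(t \right)}, x^{4} \cos^{2}{\left(t \right)}, x^{2} \sin{\left(t \right)} \cos{\left(t \right)}]:  A B C + 9 = 0
  [x^{4} \cos{\left(t \right)}]:  A B - 9 = 0
  [x^{6} \sin{\left(t \right)}, x^{8} \cos{\left(t \right)}]:  A^{2} B + 27 = 0
  [x^{6} \cos{\left(t \right)}, x^{8} \sin{\left(t \right)}]:  A^{2} C + 9 = 0
  [\sin{\left(t \right)} \cos{\left(t \right)}]:  B^{2} - C^{2} - 8 = 0
  [\sin{\left(t \right)} \cos^{2}{\left(t \right)}]:  B^{2} C - \frac{C^{3}}{2} + \frac{17}{2} = 0
  [\sin^{2}{\left(t \right)} \cos{\left(t \right)}]:  B^{3} - 2 B C^{2} + 21 = 0
  [x^{4} \sin{\left(t \right)} \cos{\left(t \right)}]:  A B^{2} - A C^{2} + 24 = 0
  [\sin^{2}{\left(t \right)}, \cos^{2}{\left(t \right)}]:  B C - 3 = 0
  [\sin^{3}{\left(t \right)}]:  B^{2} C + 9 = 0
  [\cos^{3}{\left(t \right)}]:  B C^{2} + 3 = 0
Solving: A = -3, B = -3, C = -1.
Check against the point condition:
  u(0, 0) = -1  ⟹  C = -1  ✓
Hence u(x, t) = - 3 x^{4} - 3 \sin{\left(t \right)} - \cos{\left(t \right)}.

Answer: u(x, t) = - 3 x^{4} - 3 \sin{\left(t \right)} - \cos{\left(t \right)}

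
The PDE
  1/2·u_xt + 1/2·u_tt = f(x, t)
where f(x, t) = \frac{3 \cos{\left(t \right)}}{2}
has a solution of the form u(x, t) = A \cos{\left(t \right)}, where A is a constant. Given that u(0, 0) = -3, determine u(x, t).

Substitute the ansatz u = A \cos{\left(t \right)} into the left-hand side.
Derivatives of the ansatz:
  u_xt = 0
  u_tt = - A \cos{\left(t \right)}
Term by term:
  1/2·u_xt = 0
  1/2·u_tt = - \frac{A \cos{\left(t \right)}}{2}
So the left-hand side equals
  - \frac{A \cos{\left(t \right)}}{2}
This must equal f(x, t) = \frac{3 \cos{\left(t \right)}}{2} identically.
Matching coefficients of the independent functions:
  [\cos{\left(t \right)}]:  - \frac{A}{2} = \frac{3}{2}
Solving: A = -3.
Check against the point condition:
  u(0, 0) = -3  ⟹  A = -3  ✓
Hence u(x, t) = - 3 \cos{\left(t \right)}.

Answer: u(x, t) = - 3 \cos{\left(t \right)}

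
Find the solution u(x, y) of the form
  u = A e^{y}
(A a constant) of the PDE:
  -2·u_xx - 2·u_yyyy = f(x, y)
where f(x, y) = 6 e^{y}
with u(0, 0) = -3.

Substitute the ansatz u = A e^{y} into the left-hand side.
Derivatives of the ansatz:
  u_xx = 0
  u_yyyy = A e^{y}
Term by term:
  -2·u_xx = 0
  -2·u_yyyy = - 2 A e^{y}
So the left-hand side equals
  - 2 A e^{y}
This must equal f(x, y) = 6 e^{y} identically.
Matching coefficients of the independent functions:
  [e^{y}]:  - 2 A = 6
Solving: A = -3.
Check against the point condition:
  u(0, 0) = -3  ⟹  A = -3  ✓
Hence u(x, y) = - 3 e^{y}.

Answer: u(x, y) = - 3 e^{y}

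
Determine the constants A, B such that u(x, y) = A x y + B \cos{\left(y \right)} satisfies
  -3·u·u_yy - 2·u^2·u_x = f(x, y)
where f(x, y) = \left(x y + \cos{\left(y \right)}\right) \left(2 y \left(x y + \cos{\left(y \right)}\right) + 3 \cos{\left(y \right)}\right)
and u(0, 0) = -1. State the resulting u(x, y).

Substitute the ansatz u = A x y + B \cos{\left(y \right)} into the left-hand side.
Derivatives of the ansatz:
  u_yy = - B \cos{\left(y \right)}
  u_x = A y
Term by term:
  -3·u·u_yy = 3 A B x y \cos{\left(y \right)} + 3 B^{2} \cos^{2}{\left(y \right)}
  -2·u^2·u_x = - 2 A^{3} x^{2} y^{3} - 4 A^{2} B x y^{2} \cos{\left(y \right)} - 2 A B^{2} y \cos^{2}{\left(y \right)}
So the left-hand side equals
  - 2 A^{3} x^{2} y^{3} - 4 A^{2} B x y^{2} \cos{\left(y \right)} - 2 A B^{2} y \cos^{2}{\left(y \right)} + 3 A B x y \cos{\left(y \right)} + 3 B^{2} \cos^{2}{\left(y \right)}
This must equal f(x, y) identically; expanded, f = 2 x^{2} y^{3} + 4 x y^{2} \cos{\left(y \right)} + 3 x y \cos{\left(y \right)} + 2 y \cos^{2}{\left(y \right)} + 3 \cos^{2}{\left(y \right)}.
Matching coefficients of the independent functions:
  [x^{2} y^{3}]:  - 2 A^{3} = 2
  [y \cos^{2}{\left(y \right)}]:  - 2 A B^{2} = 2
  [x y \cos{\left(y \right)}]:  3 A B = 3
  [x y^{2} \cos{\left(y \right)}]:  - 4 A^{2} B = 4
  [\cos^{2}{\left(y \right)}]:  3 B^{2} = 3
Solving: A = -1, B = -1.
Check against the point condition:
  u(0, 0) = -1  ⟹  B = -1  ✓
Hence u(x, y) = - x y - \cos{\left(y \right)}.

Answer: u(x, y) = - x y - \cos{\left(y \right)}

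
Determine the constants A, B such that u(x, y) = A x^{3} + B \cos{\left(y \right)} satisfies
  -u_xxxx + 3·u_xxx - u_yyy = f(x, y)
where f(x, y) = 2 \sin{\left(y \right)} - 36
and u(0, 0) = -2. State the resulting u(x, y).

Substitute the ansatz u = A x^{3} + B \cos{\left(y \right)} into the left-hand side.
Derivatives of the ansatz:
  u_xxxx = 0
  u_xxx = 6 A
  u_yyy = B \sin{\left(y \right)}
Term by term:
  -u_xxxx = 0
  3·u_xxx = 18 A
  -u_yyy = - B \sin{\left(y \right)}
So the left-hand side equals
  18 A - B \sin{\left(y \right)}
This must equal f(x, y) = 2 \sin{\left(y \right)} - 36 identically.
Matching coefficients of the independent functions:
  [constant term]:  18 A = -36
  [\sin{\left(y \right)}]:  - B = 2
Solving: A = -2, B = -2.
Check against the point condition:
  u(0, 0) = -2  ⟹  B = -2  ✓
Hence u(x, y) = - 2 x^{3} - 2 \cos{\left(y \right)}.

Answer: u(x, y) = - 2 x^{3} - 2 \cos{\left(y \right)}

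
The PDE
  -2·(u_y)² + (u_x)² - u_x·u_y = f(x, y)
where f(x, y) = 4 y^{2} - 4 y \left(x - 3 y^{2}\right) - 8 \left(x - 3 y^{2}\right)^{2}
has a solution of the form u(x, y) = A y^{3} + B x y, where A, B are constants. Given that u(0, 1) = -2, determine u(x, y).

Substitute the ansatz u = A y^{3} + B x y into the left-hand side.
Derivatives of the ansatz:
  u_y = 3 A y^{2} + B x
  u_x = B y
Term by term:
  -2·(u_y)² = - 18 A^{2} y^{4} - 12 A B x y^{2} - 2 B^{2} x^{2}
  (u_x)² = B^{2} y^{2}
  -u_x·u_y = - 3 A B y^{3} - B^{2} x y
So the left-hand side equals
  - 18 A^{2} y^{4} - 12 A B x y^{2} - 3 A B y^{3} - 2 B^{2} x^{2} - B^{2} x y + B^{2} y^{2}
This must equal f(x, y) identically; expanded, f = - 8 x^{2} + 48 x y^{2} - 4 x y - 72 y^{4} + 12 y^{3} + 4 y^{2}.
Matching coefficients of the independent functions:
  [x^{2}]:  - 2 B^{2} = -8
  [y^{2}]:  B^{2} = 4
  [y^{3}]:  - 3 A B = 12
  [y^{4}]:  - 18 A^{2} = -72
  [x y]:  - B^{2} = -4
  [x y^{2}]:  - 12 A B = 48
These equations allow (A, B) = (-2, 2) or (2, -2).
Impose the point condition(s):
  u(0, 1) = -2  ⟹  A = -2
Only A = -2, B = 2 satisfies everything.
Hence u(x, y) = 2 x y - 2 y^{3}.

Answer: u(x, y) = 2 x y - 2 y^{3}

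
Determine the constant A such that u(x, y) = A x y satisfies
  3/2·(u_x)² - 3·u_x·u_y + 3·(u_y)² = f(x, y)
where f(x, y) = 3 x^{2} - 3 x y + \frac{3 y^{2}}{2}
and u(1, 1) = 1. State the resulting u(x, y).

Substitute the ansatz u = A x y into the left-hand side.
Derivatives of the ansatz:
  u_x = A y
  u_y = A x
Term by term:
  3/2·(u_x)² = \frac{3 A^{2} y^{2}}{2}
  -3·u_x·u_y = - 3 A^{2} x y
  3·(u_y)² = 3 A^{2} x^{2}
So the left-hand side equals
  3 A^{2} x^{2} - 3 A^{2} x y + \frac{3 A^{2} y^{2}}{2}
This must equal f(x, y) = 3 x^{2} - 3 x y + \frac{3 y^{2}}{2} identically.
Matching coefficients of the independent functions:
  [x^{2}]:  3 A^{2} = 3
  [y^{2}]:  \frac{3 A^{2}}{2} = \frac{3}{2}
  [x y]:  - 3 A^{2} = -3
These equations allow (A) = (-1) or (1).
Impose the point condition(s):
  u(1, 1) = 1  ⟹  A = 1
Only A = 1 satisfies everything.
Hence u(x, y) = x y.

Answer: u(x, y) = x y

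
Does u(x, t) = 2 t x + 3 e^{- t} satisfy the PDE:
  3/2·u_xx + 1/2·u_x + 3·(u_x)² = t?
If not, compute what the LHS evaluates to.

Evaluate each term of the left-hand side for u = 2 t x + 3 e^{- t}.
Derivatives:
  u_xx = 0
  u_x = 2 t
Terms:
  3/2·u_xx = 0
  1/2·u_x = t
  3·(u_x)² = 12 t^{2}
Sum: LHS = t \left(12 t + 1\right)
Given right-hand side: t. Difference LHS − RHS = 12 t^{2} ≠ 0, so u is not a solution.

Answer: No, the LHS evaluates to t \left(12 t + 1\right)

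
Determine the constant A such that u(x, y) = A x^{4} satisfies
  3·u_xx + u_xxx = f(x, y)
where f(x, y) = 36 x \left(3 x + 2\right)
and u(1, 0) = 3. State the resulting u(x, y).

Substitute the ansatz u = A x^{4} into the left-hand side.
Derivatives of the ansatz:
  u_xx = 12 A x^{2}
  u_xxx = 24 A x
Term by term:
  3·u_xx = 36 A x^{2}
  u_xxx = 24 A x
So the left-hand side equals
  36 A x^{2} + 24 A x
This must equal f(x, y) identically; expanded, f = 108 x^{2} + 72 x.
Matching coefficients of the independent functions:
  [x]:  24 A = 72
  [x^{2}]:  36 A = 108
Solving: A = 3.
Check against the point condition:
  u(1, 0) = 3  ⟹  A = 3  ✓
Hence u(x, y) = 3 x^{4}.

Answer: u(x, y) = 3 x^{4}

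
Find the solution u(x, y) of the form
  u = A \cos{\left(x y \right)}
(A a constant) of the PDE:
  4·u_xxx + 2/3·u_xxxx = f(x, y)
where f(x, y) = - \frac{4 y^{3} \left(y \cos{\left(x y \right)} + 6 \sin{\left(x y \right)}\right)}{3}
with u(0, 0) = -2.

Substitute the ansatz u = A \cos{\left(x y \right)} into the left-hand side.
Derivatives of the ansatz:
  u_xxx = A y^{3} \sin{\left(x y \right)}
  u_xxxx = A y^{4} \cos{\left(x y \right)}
Term by term:
  4·u_xxx = 4 A y^{3} \sin{\left(x y \right)}
  2/3·u_xxxx = \frac{2 A y^{4} \cos{\left(x y \right)}}{3}
So the left-hand side equals
  \frac{2 A y^{4} \cos{\left(x y \right)}}{3} + 4 A y^{3} \sin{\left(x y \right)}
This must equal f(x, y) identically; expanded, f = - \frac{4 y^{4} \cos{\left(x y \right)}}{3} - 8 y^{3} \sin{\left(x y \right)}.
Matching coefficients of the independent functions:
  [y^{3} \sin{\left(x y \right)}]:  4 A = -8
  [y^{4} \cos{\left(x y \right)}]:  \frac{2 A}{3} = - \frac{4}{3}
Solving: A = -2.
Check against the point condition:
  u(0, 0) = -2  ⟹  A = -2  ✓
Hence u(x, y) = - 2 \cos{\left(x y \right)}.

Answer: u(x, y) = - 2 \cos{\left(x y \right)}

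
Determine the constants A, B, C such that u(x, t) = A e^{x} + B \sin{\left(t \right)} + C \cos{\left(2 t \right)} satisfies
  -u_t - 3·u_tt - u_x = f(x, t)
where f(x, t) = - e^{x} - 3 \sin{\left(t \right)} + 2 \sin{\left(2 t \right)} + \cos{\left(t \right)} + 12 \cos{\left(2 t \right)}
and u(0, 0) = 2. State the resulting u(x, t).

Substitute the ansatz u = A e^{x} + B \sin{\left(t \right)} + C \cos{\left(2 t \right)} into the left-hand side.
Derivatives of the ansatz:
  u_t = B \cos{\left(t \right)} - 2 C \sin{\left(2 t \right)}
  u_tt = - B \sin{\left(t \right)} - 4 C \cos{\left(2 t \right)}
  u_x = A e^{x}
Term by term:
  -u_t = - B \cos{\left(t \right)} + 2 C \sin{\left(2 t \right)}
  -3·u_tt = 3 B \sin{\left(t \right)} + 12 C \cos{\left(2 t \right)}
  -u_x = - A e^{x}
So the left-hand side equals
  - A e^{x} + 3 B \sin{\left(t \right)} - B \cos{\left(t \right)} + 2 C \sin{\left(2 t \right)} + 12 C \cos{\left(2 t \right)}
This must equal f(x, t) = - e^{x} - 3 \sin{\left(t \right)} + 2 \sin{\left(2 t \right)} + \cos{\left(t \right)} + 12 \cos{\left(2 t \right)} identically.
Matching coefficients of the independent functions:
  [e^{x}]:  - A = -1
  [\sin{\left(t \right)}]:  3 B = -3
  [\sin{\left(2 t \right)}]:  2 C = 2
  [\cos{\left(t \right)}]:  - B = 1
  [\cos{\left(2 t \right)}]:  12 C = 12
Solving: A = 1, B = -1, C = 1.
Check against the point condition:
  u(0, 0) = 2  ⟹  A + C = 2  ✓
Hence u(x, t) = e^{x} - \sin{\left(t \right)} + \cos{\left(2 t \right)}.

Answer: u(x, t) = e^{x} - \sin{\left(t \right)} + \cos{\left(2 t \right)}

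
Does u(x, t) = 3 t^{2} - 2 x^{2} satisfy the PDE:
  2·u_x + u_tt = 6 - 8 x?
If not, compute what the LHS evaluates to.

Evaluate each term of the left-hand side for u = 3 t^{2} - 2 x^{2}.
Derivatives:
  u_x = - 4 x
  u_tt = 6
Terms:
  2·u_x = - 8 x
  u_tt = 6
Sum: LHS = 6 - 8 x
This is exactly the given right-hand side, so u is a solution.

Answer: Yes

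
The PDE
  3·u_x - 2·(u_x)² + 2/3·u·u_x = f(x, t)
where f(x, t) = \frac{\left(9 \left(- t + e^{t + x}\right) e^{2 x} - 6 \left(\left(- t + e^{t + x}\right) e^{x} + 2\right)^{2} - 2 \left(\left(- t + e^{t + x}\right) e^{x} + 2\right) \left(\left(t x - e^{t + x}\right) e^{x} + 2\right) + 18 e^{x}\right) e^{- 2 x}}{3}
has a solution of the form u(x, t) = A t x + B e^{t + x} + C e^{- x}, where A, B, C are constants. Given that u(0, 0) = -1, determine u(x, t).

Answer: u(x, t) = - t x + e^{t + x} - 2 e^{- x}

Derivation:
Substitute the ansatz u = A t x + B e^{t + x} + C e^{- x} into the left-hand side.
Derivatives of the ansatz:
  u_x = A t + B e^{t} e^{x} - C e^{- x}
Term by term:
  3·u_x = 3 A t + 3 B e^{t} e^{x} - 3 C e^{- x}
  -2·(u_x)² = - 2 A^{2} t^{2} - 4 A B t e^{t} e^{x} + 4 A C t e^{- x} - 2 B^{2} e^{2 t} e^{2 x} + 4 B C e^{t} - 2 C^{2} e^{- 2 x}
  2/3·u·u_x = \frac{2 A^{2} t^{2} x}{3} + \frac{2 A B t x e^{t} e^{x}}{3} + \frac{2 A B t e^{t} e^{x}}{3} - \frac{2 A C t x e^{- x}}{3} + \frac{2 A C t e^{- x}}{3} + \frac{2 B^{2} e^{2 t} e^{2 x}}{3} - \frac{2 C^{2} e^{- 2 x}}{3}
So the left-hand side equals
  \frac{2 A^{2} t^{2} x}{3} - 2 A^{2} t^{2} + \frac{2 A B t x e^{t} e^{x}}{3} - \frac{10 A B t e^{t} e^{x}}{3} - \frac{2 A C t x e^{- x}}{3} + \frac{14 A C t e^{- x}}{3} + 3 A t - \frac{4 B^{2} e^{2 t} e^{2 x}}{3} + 4 B C e^{t} + 3 B e^{t} e^{x} - \frac{8 C^{2} e^{- 2 x}}{3} - 3 C e^{- x}
This must equal f(x, t) identically; expanded, f = \frac{2 t^{2} x}{3} - 2 t^{2} - \frac{2 t x e^{t} e^{x}}{3} - \frac{4 t x e^{- x}}{3} + \frac{10 t e^{t} e^{x}}{3} - 3 t + \frac{28 t e^{- x}}{3} - \frac{4 e^{2 t} e^{2 x}}{3} + 3 e^{t} e^{x} - 8 e^{t} + 6 e^{- x} - \frac{32 e^{- 2 x}}{3}.
Matching coefficients of the independent functions:
  [t]:  3 A = -3
  [t^{2}]:  - 2 A^{2} = -2
  [t e^{- x}]:  \frac{14 A C}{3} = \frac{28}{3}
  [t^{2} x]:  \frac{2 A^{2}}{3} = \frac{2}{3}
  [e^{t} e^{x}]:  3 B = 3
  [e^{2 t} e^{2 x}]:  - \frac{4 B^{2}}{3} = - \frac{4}{3}
  [t x e^{- x}]:  - \frac{2 A C}{3} = - \frac{4}{3}
  [t e^{t} e^{x}]:  - \frac{10 A B}{3} = \frac{10}{3}
  [t x e^{t} e^{x}]:  \frac{2 A B}{3} = - \frac{2}{3}
  [e^{t}]:  4 B C = -8
  [e^{- 2 x}]:  - \frac{8 C^{2}}{3} = - \frac{32}{3}
  [e^{- x}]:  - 3 C = 6
Solving: A = -1, B = 1, C = -2.
Check against the point condition:
  u(0, 0) = -1  ⟹  B + C = -1  ✓
Hence u(x, t) = - t x + e^{t + x} - 2 e^{- x}.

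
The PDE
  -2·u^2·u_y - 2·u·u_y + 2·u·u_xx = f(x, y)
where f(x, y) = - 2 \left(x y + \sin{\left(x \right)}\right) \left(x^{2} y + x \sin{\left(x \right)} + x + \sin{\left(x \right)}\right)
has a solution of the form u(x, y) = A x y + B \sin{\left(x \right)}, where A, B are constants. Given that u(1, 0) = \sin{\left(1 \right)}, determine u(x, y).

Answer: u(x, y) = x y + \sin{\left(x \right)}

Derivation:
Substitute the ansatz u = A x y + B \sin{\left(x \right)} into the left-hand side.
Derivatives of the ansatz:
  u_y = A x
  u_xx = - B \sin{\left(x \right)}
Term by term:
  -2·u^2·u_y = - 2 A^{3} x^{3} y^{2} - 4 A^{2} B x^{2} y \sin{\left(x \right)} - 2 A B^{2} x \sin^{2}{\left(x \right)}
  -2·u·u_y = - 2 A^{2} x^{2} y - 2 A B x \sin{\left(x \right)}
  2·u·u_xx = - 2 A B x y \sin{\left(x \right)} - 2 B^{2} \sin^{2}{\left(x \right)}
So the left-hand side equals
  - 2 A^{3} x^{3} y^{2} - 4 A^{2} B x^{2} y \sin{\left(x \right)} - 2 A^{2} x^{2} y - 2 A B^{2} x \sin^{2}{\left(x \right)} - 2 A B x y \sin{\left(x \right)} - 2 A B x \sin{\left(x \right)} - 2 B^{2} \sin^{2}{\left(x \right)}
This must equal f(x, y) identically; expanded, f = - 2 x^{3} y^{2} - 4 x^{2} y \sin{\left(x \right)} - 2 x^{2} y - 2 x y \sin{\left(x \right)} - 2 x \sin^{2}{\left(x \right)} - 2 x \sin{\left(x \right)} - 2 \sin^{2}{\left(x \right)}.
Matching coefficients of the independent functions:
  [x \sin{\left(x \right)}, x y \sin{\left(x \right)}]:  - 2 A B = -2
  [x \sin^{2}{\left(x \right)}]:  - 2 A B^{2} = -2
  [x^{2} y]:  - 2 A^{2} = -2
  [x^{3} y^{2}]:  - 2 A^{3} = -2
  [x^{2} y \sin{\left(x \right)}]:  - 4 A^{2} B = -4
  [\sin^{2}{\left(x \right)}]:  - 2 B^{2} = -2
Solving: A = 1, B = 1.
Check against the point condition:
  u(1, 0) = \sin{\left(1 \right)}  ⟹  B \sin{\left(1 \right)} = \sin{\left(1 \right)}  ✓
Hence u(x, y) = x y + \sin{\left(x \right)}.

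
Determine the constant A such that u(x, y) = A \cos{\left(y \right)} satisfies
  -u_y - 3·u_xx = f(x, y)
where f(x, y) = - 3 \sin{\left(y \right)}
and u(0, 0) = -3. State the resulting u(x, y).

Answer: u(x, y) = - 3 \cos{\left(y \right)}

Derivation:
Substitute the ansatz u = A \cos{\left(y \right)} into the left-hand side.
Derivatives of the ansatz:
  u_y = - A \sin{\left(y \right)}
  u_xx = 0
Term by term:
  -u_y = A \sin{\left(y \right)}
  -3·u_xx = 0
So the left-hand side equals
  A \sin{\left(y \right)}
This must equal f(x, y) = - 3 \sin{\left(y \right)} identically.
Matching coefficients of the independent functions:
  [\sin{\left(y \right)}]:  A = -3
Solving: A = -3.
Check against the point condition:
  u(0, 0) = -3  ⟹  A = -3  ✓
Hence u(x, y) = - 3 \cos{\left(y \right)}.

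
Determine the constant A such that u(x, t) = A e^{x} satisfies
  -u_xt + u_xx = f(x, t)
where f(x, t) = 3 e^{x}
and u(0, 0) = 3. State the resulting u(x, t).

Substitute the ansatz u = A e^{x} into the left-hand side.
Derivatives of the ansatz:
  u_xt = 0
  u_xx = A e^{x}
Term by term:
  -u_xt = 0
  u_xx = A e^{x}
So the left-hand side equals
  A e^{x}
This must equal f(x, t) = 3 e^{x} identically.
Matching coefficients of the independent functions:
  [e^{x}]:  A = 3
Solving: A = 3.
Check against the point condition:
  u(0, 0) = 3  ⟹  A = 3  ✓
Hence u(x, t) = 3 e^{x}.

Answer: u(x, t) = 3 e^{x}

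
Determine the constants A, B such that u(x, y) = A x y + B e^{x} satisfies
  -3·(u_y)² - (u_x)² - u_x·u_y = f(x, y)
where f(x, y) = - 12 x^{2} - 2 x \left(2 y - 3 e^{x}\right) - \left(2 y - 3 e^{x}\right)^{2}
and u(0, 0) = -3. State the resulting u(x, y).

Substitute the ansatz u = A x y + B e^{x} into the left-hand side.
Derivatives of the ansatz:
  u_y = A x
  u_x = A y + B e^{x}
Term by term:
  -3·(u_y)² = - 3 A^{2} x^{2}
  -(u_x)² = - A^{2} y^{2} - 2 A B y e^{x} - B^{2} e^{2 x}
  -u_x·u_y = - A^{2} x y - A B x e^{x}
So the left-hand side equals
  - 3 A^{2} x^{2} - A^{2} x y - A^{2} y^{2} - A B x e^{x} - 2 A B y e^{x} - B^{2} e^{2 x}
This must equal f(x, y) identically; expanded, f = - 12 x^{2} - 4 x y + 6 x e^{x} - 4 y^{2} + 12 y e^{x} - 9 e^{2 x}.
Matching coefficients of the independent functions:
  [x^{2}]:  - 3 A^{2} = -12
  [y^{2}, x y]:  - A^{2} = -4
  [x e^{x}]:  - A B = 6
  [y e^{x}]:  - 2 A B = 12
  [e^{2 x}]:  - B^{2} = -9
These equations allow (A, B) = (-2, 3) or (2, -3).
Impose the point condition(s):
  u(0, 0) = -3  ⟹  B = -3
Only A = 2, B = -3 satisfies everything.
Hence u(x, y) = 2 x y - 3 e^{x}.

Answer: u(x, y) = 2 x y - 3 e^{x}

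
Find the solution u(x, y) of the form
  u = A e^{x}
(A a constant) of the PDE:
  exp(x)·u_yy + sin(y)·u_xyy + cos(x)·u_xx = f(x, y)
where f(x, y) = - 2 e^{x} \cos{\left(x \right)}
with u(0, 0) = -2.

Substitute the ansatz u = A e^{x} into the left-hand side.
Derivatives of the ansatz:
  u_yy = 0
  u_xyy = 0
  u_xx = A e^{x}
Term by term:
  exp(x)·u_yy = 0
  sin(y)·u_xyy = 0
  cos(x)·u_xx = A e^{x} \cos{\left(x \right)}
So the left-hand side equals
  A e^{x} \cos{\left(x \right)}
This must equal f(x, y) = - 2 e^{x} \cos{\left(x \right)} identically.
Matching coefficients of the independent functions:
  [e^{x} \cos{\left(x \right)}]:  A = -2
Solving: A = -2.
Check against the point condition:
  u(0, 0) = -2  ⟹  A = -2  ✓
Hence u(x, y) = - 2 e^{x}.

Answer: u(x, y) = - 2 e^{x}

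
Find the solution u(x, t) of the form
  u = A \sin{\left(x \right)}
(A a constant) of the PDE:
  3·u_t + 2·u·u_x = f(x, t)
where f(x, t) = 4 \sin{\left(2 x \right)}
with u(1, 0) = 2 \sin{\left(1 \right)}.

Substitute the ansatz u = A \sin{\left(x \right)} into the left-hand side.
Derivatives of the ansatz:
  u_t = 0
  u_x = A \cos{\left(x \right)}
Term by term:
  3·u_t = 0
  2·u·u_x = 2 A^{2} \sin{\left(x \right)} \cos{\left(x \right)}
So the left-hand side equals
  2 A^{2} \sin{\left(x \right)} \cos{\left(x \right)}
This must equal f(x, t) identically; expanded, f = 8 \sin{\left(x \right)} \cos{\left(x \right)}.
Matching coefficients of the independent functions:
  [\sin{\left(x \right)} \cos{\left(x \right)}]:  2 A^{2} = 8
These equations allow (A) = (-2) or (2).
Impose the point condition(s):
  u(1, 0) = 2 \sin{\left(1 \right)}  ⟹  A \sin{\left(1 \right)} = 2 \sin{\left(1 \right)}
Only A = 2 satisfies everything.
Hence u(x, t) = 2 \sin{\left(x \right)}.

Answer: u(x, t) = 2 \sin{\left(x \right)}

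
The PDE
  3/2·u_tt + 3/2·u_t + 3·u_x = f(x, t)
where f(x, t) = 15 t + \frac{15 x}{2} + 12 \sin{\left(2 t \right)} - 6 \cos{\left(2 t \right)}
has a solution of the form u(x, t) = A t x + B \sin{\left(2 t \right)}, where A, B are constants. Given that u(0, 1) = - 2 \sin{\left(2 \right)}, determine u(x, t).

Substitute the ansatz u = A t x + B \sin{\left(2 t \right)} into the left-hand side.
Derivatives of the ansatz:
  u_tt = - 4 B \sin{\left(2 t \right)}
  u_t = A x + 2 B \cos{\left(2 t \right)}
  u_x = A t
Term by term:
  3/2·u_tt = - 6 B \sin{\left(2 t \right)}
  3/2·u_t = \frac{3 A x}{2} + 3 B \cos{\left(2 t \right)}
  3·u_x = 3 A t
So the left-hand side equals
  3 A t + \frac{3 A x}{2} - 6 B \sin{\left(2 t \right)} + 3 B \cos{\left(2 t \right)}
This must equal f(x, t) = 15 t + \frac{15 x}{2} + 12 \sin{\left(2 t \right)} - 6 \cos{\left(2 t \right)} identically.
Matching coefficients of the independent functions:
  [t]:  3 A = 15
  [x]:  \frac{3 A}{2} = \frac{15}{2}
  [\sin{\left(2 t \right)}]:  - 6 B = 12
  [\cos{\left(2 t \right)}]:  3 B = -6
Solving: A = 5, B = -2.
Check against the point condition:
  u(0, 1) = - 2 \sin{\left(2 \right)}  ⟹  B \sin{\left(2 \right)} = - 2 \sin{\left(2 \right)}  ✓
Hence u(x, t) = 5 t x - 2 \sin{\left(2 t \right)}.

Answer: u(x, t) = 5 t x - 2 \sin{\left(2 t \right)}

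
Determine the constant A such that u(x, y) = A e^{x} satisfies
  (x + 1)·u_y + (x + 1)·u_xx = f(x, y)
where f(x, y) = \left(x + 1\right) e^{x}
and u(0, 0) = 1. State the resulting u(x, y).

Substitute the ansatz u = A e^{x} into the left-hand side.
Derivatives of the ansatz:
  u_y = 0
  u_xx = A e^{x}
Term by term:
  (x + 1)·u_y = 0
  (x + 1)·u_xx = A x e^{x} + A e^{x}
So the left-hand side equals
  A x e^{x} + A e^{x}
This must equal f(x, y) identically; expanded, f = x e^{x} + e^{x}.
Matching coefficients of the independent functions:
  [x e^{x}, e^{x}]:  A = 1
Solving: A = 1.
Check against the point condition:
  u(0, 0) = 1  ⟹  A = 1  ✓
Hence u(x, y) = e^{x}.

Answer: u(x, y) = e^{x}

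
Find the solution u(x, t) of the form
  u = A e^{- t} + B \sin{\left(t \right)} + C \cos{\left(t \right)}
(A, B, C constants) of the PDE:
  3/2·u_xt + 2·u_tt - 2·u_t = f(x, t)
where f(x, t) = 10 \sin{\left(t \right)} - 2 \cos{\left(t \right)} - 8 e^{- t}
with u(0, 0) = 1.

Substitute the ansatz u = A e^{- t} + B \sin{\left(t \right)} + C \cos{\left(t \right)} into the left-hand side.
Derivatives of the ansatz:
  u_xt = 0
  u_tt = A e^{- t} - B \sin{\left(t \right)} - C \cos{\left(t \right)}
  u_t = - A e^{- t} + B \cos{\left(t \right)} - C \sin{\left(t \right)}
Term by term:
  3/2·u_xt = 0
  2·u_tt = 2 A e^{- t} - 2 B \sin{\left(t \right)} - 2 C \cos{\left(t \right)}
  -2·u_t = 2 A e^{- t} - 2 B \cos{\left(t \right)} + 2 C \sin{\left(t \right)}
So the left-hand side equals
  4 A e^{- t} - 2 B \sin{\left(t \right)} - 2 B \cos{\left(t \right)} + 2 C \sin{\left(t \right)} - 2 C \cos{\left(t \right)}
This must equal f(x, t) = 10 \sin{\left(t \right)} - 2 \cos{\left(t \right)} - 8 e^{- t} identically.
Matching coefficients of the independent functions:
  [e^{- t}]:  4 A = -8
  [\sin{\left(t \right)}]:  - 2 B + 2 C = 10
  [\cos{\left(t \right)}]:  - 2 B - 2 C = -2
Solving: A = -2, B = -2, C = 3.
Check against the point condition:
  u(0, 0) = 1  ⟹  A + C = 1  ✓
Hence u(x, t) = - 2 \sin{\left(t \right)} + 3 \cos{\left(t \right)} - 2 e^{- t}.

Answer: u(x, t) = - 2 \sin{\left(t \right)} + 3 \cos{\left(t \right)} - 2 e^{- t}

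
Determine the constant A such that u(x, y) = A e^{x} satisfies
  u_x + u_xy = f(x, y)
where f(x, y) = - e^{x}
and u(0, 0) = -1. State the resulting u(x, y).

Substitute the ansatz u = A e^{x} into the left-hand side.
Derivatives of the ansatz:
  u_x = A e^{x}
  u_xy = 0
Term by term:
  u_x = A e^{x}
  u_xy = 0
So the left-hand side equals
  A e^{x}
This must equal f(x, y) = - e^{x} identically.
Matching coefficients of the independent functions:
  [e^{x}]:  A = -1
Solving: A = -1.
Check against the point condition:
  u(0, 0) = -1  ⟹  A = -1  ✓
Hence u(x, y) = - e^{x}.

Answer: u(x, y) = - e^{x}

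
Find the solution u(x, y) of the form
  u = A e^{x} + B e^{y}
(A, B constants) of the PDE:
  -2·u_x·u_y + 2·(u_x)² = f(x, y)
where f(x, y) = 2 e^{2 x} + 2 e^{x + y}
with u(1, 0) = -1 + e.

Substitute the ansatz u = A e^{x} + B e^{y} into the left-hand side.
Derivatives of the ansatz:
  u_x = A e^{x}
  u_y = B e^{y}
Term by term:
  -2·u_x·u_y = - 2 A B e^{x} e^{y}
  2·(u_x)² = 2 A^{2} e^{2 x}
So the left-hand side equals
  2 A^{2} e^{2 x} - 2 A B e^{x} e^{y}
This must equal f(x, y) identically; expanded, f = 2 e^{2 x} + 2 e^{x} e^{y}.
Matching coefficients of the independent functions:
  [e^{x} e^{y}]:  - 2 A B = 2
  [e^{2 x}]:  2 A^{2} = 2
These equations allow (A, B) = (-1, 1) or (1, -1).
Impose the point condition(s):
  u(1, 0) = -1 + e  ⟹  e A + B = -1 + e
Only A = 1, B = -1 satisfies everything.
Hence u(x, y) = e^{x} - e^{y}.

Answer: u(x, y) = e^{x} - e^{y}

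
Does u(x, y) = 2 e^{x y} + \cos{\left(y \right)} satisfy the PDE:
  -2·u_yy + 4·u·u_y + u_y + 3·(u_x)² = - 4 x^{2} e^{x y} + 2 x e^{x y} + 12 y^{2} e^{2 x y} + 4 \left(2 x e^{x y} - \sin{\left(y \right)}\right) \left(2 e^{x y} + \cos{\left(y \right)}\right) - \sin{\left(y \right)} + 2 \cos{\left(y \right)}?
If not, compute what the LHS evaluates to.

Evaluate each term of the left-hand side for u = 2 e^{x y} + \cos{\left(y \right)}.
Derivatives:
  u_yy = 2 x^{2} e^{x y} - \cos{\left(y \right)}
  u_y = 2 x e^{x y} - \sin{\left(y \right)}
  u_x = 2 y e^{x y}
Terms:
  -2·u_yy = - 4 x^{2} e^{x y} + 2 \cos{\left(y \right)}
  4·u·u_y = 4 \left(2 x e^{x y} - \sin{\left(y \right)}\right) \left(2 e^{x y} + \cos{\left(y \right)}\right)
  u_y = 2 x e^{x y} - \sin{\left(y \right)}
  3·(u_x)² = 12 y^{2} e^{2 x y}
Sum: LHS = - 4 x^{2} e^{x y} + 2 x e^{x y} + 12 y^{2} e^{2 x y} + 4 \left(2 x e^{x y} - \sin{\left(y \right)}\right) \left(2 e^{x y} + \cos{\left(y \right)}\right) - \sin{\left(y \right)} + 2 \cos{\left(y \right)}
This is exactly the given right-hand side, so u is a solution.

Answer: Yes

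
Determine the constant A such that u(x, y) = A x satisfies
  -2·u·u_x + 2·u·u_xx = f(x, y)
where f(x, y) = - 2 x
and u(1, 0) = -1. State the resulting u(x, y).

Substitute the ansatz u = A x into the left-hand side.
Derivatives of the ansatz:
  u_x = A
  u_xx = 0
Term by term:
  -2·u·u_x = - 2 A^{2} x
  2·u·u_xx = 0
So the left-hand side equals
  - 2 A^{2} x
This must equal f(x, y) = - 2 x identically.
Matching coefficients of the independent functions:
  [x]:  - 2 A^{2} = -2
These equations allow (A) = (-1) or (1).
Impose the point condition(s):
  u(1, 0) = -1  ⟹  A = -1
Only A = -1 satisfies everything.
Hence u(x, y) = - x.

Answer: u(x, y) = - x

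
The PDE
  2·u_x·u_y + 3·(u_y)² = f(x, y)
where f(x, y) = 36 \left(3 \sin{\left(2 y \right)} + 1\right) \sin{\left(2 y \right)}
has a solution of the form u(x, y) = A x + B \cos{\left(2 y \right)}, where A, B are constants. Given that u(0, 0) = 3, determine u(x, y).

Substitute the ansatz u = A x + B \cos{\left(2 y \right)} into the left-hand side.
Derivatives of the ansatz:
  u_x = A
  u_y = - 2 B \sin{\left(2 y \right)}
Term by term:
  2·u_x·u_y = - 4 A B \sin{\left(2 y \right)}
  3·(u_y)² = 12 B^{2} \sin^{2}{\left(2 y \right)}
So the left-hand side equals
  - 4 A B \sin{\left(2 y \right)} + 12 B^{2} \sin^{2}{\left(2 y \right)}
This must equal f(x, y) identically; expanded, f = 108 \sin^{2}{\left(2 y \right)} + 36 \sin{\left(2 y \right)}.
Matching coefficients of the independent functions:
  [\sin{\left(2 y \right)}]:  - 4 A B = 36
  [\sin^{2}{\left(2 y \right)}]:  12 B^{2} = 108
These equations allow (A, B) = (-3, 3) or (3, -3).
Impose the point condition(s):
  u(0, 0) = 3  ⟹  B = 3
Only A = -3, B = 3 satisfies everything.
Hence u(x, y) = - 3 x + 3 \cos{\left(2 y \right)}.

Answer: u(x, y) = - 3 x + 3 \cos{\left(2 y \right)}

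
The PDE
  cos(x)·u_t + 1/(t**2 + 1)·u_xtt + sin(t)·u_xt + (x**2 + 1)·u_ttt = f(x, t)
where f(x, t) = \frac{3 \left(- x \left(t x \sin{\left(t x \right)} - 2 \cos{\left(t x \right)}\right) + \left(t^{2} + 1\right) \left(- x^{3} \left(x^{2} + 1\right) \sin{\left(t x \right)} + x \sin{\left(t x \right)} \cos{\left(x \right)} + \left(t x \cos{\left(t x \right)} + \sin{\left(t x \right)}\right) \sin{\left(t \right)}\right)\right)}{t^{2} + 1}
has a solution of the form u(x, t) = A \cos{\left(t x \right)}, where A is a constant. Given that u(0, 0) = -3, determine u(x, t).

Answer: u(x, t) = - 3 \cos{\left(t x \right)}

Derivation:
Substitute the ansatz u = A \cos{\left(t x \right)} into the left-hand side.
Derivatives of the ansatz:
  u_t = - A x \sin{\left(t x \right)}
  u_xtt = A t x^{2} \sin{\left(t x \right)} - 2 A x \cos{\left(t x \right)}
  u_xt = - A t x \cos{\left(t x \right)} - A \sin{\left(t x \right)}
  u_ttt = A x^{3} \sin{\left(t x \right)}
Term by term:
  cos(x)·u_t = - A x \sin{\left(t x \right)} \cos{\left(x \right)}
  1/(t**2 + 1)·u_xtt = \frac{A t x^{2} \sin{\left(t x \right)}}{t^{2} + 1} - \frac{2 A x \cos{\left(t x \right)}}{t^{2} + 1}
  sin(t)·u_xt = - A t x \sin{\left(t \right)} \cos{\left(t x \right)} - A \sin{\left(t \right)} \sin{\left(t x \right)}
  (x**2 + 1)·u_ttt = A x^{5} \sin{\left(t x \right)} + A x^{3} \sin{\left(t x \right)}
So the left-hand side equals
  \frac{A t x^{2} \sin{\left(t x \right)}}{t^{2} + 1} - A t x \sin{\left(t \right)} \cos{\left(t x \right)} + A x^{5} \sin{\left(t x \right)} + A x^{3} \sin{\left(t x \right)} - A x \sin{\left(t x \right)} \cos{\left(x \right)} - \frac{2 A x \cos{\left(t x \right)}}{t^{2} + 1} - A \sin{\left(t \right)} \sin{\left(t x \right)}
This must equal f(x, t) identically; expanded, f = - \frac{3 t x^{2} \sin{\left(t x \right)}}{t^{2} + 1} + 3 t x \sin{\left(t \right)} \cos{\left(t x \right)} - 3 x^{5} \sin{\left(t x \right)} - 3 x^{3} \sin{\left(t x \right)} + 3 x \sin{\left(t x \right)} \cos{\left(x \right)} + \frac{6 x \cos{\left(t x \right)}}{t^{2} + 1} + 3 \sin{\left(t \right)} \sin{\left(t x \right)}.
Matching coefficients of the independent functions:
  [x^{3} \sin{\left(t x \right)}, x^{5} \sin{\left(t x \right)}, \frac{t x^{2} \sin{\left(t x \right)}}{t^{2} + 1}]:  A = -3
  [\sin{\left(t \right)} \sin{\left(t x \right)}, x \sin{\left(t x \right)} \cos{\left(x \right)}, t x \sin{\left(t \right)} \cos{\left(t x \right)}]:  - A = 3
  [\frac{x \cos{\left(t x \right)}}{t^{2} + 1}]:  - 2 A = 6
Solving: A = -3.
Check against the point condition:
  u(0, 0) = -3  ⟹  A = -3  ✓
Hence u(x, t) = - 3 \cos{\left(t x \right)}.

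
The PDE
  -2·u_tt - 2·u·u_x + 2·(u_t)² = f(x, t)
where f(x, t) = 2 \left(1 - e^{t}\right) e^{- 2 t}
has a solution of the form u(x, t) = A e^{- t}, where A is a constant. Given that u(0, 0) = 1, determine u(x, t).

Substitute the ansatz u = A e^{- t} into the left-hand side.
Derivatives of the ansatz:
  u_tt = A e^{- t}
  u_x = 0
  u_t = - A e^{- t}
Term by term:
  -2·u_tt = - 2 A e^{- t}
  -2·u·u_x = 0
  2·(u_t)² = 2 A^{2} e^{- 2 t}
So the left-hand side equals
  2 A^{2} e^{- 2 t} - 2 A e^{- t}
This must equal f(x, t) = 2 \left(1 - e^{t}\right) e^{- 2 t} identically.
Matching coefficients of the independent functions:
  [e^{- 2 t}]:  2 A^{2} = 2
  [e^{- t}]:  - 2 A = -2
Solving: A = 1.
Check against the point condition:
  u(0, 0) = 1  ⟹  A = 1  ✓
Hence u(x, t) = e^{- t}.

Answer: u(x, t) = e^{- t}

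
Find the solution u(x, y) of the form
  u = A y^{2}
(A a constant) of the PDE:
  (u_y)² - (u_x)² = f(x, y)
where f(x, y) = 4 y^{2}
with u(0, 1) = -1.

Substitute the ansatz u = A y^{2} into the left-hand side.
Derivatives of the ansatz:
  u_y = 2 A y
  u_x = 0
Term by term:
  (u_y)² = 4 A^{2} y^{2}
  -(u_x)² = 0
So the left-hand side equals
  4 A^{2} y^{2}
This must equal f(x, y) = 4 y^{2} identically.
Matching coefficients of the independent functions:
  [y^{2}]:  4 A^{2} = 4
These equations allow (A) = (-1) or (1).
Impose the point condition(s):
  u(0, 1) = -1  ⟹  A = -1
Only A = -1 satisfies everything.
Hence u(x, y) = - y^{2}.

Answer: u(x, y) = - y^{2}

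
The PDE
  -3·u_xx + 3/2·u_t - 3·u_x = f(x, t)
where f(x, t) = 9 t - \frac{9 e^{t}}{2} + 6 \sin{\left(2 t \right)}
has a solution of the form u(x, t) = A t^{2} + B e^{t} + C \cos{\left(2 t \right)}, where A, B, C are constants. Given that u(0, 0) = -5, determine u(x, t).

Substitute the ansatz u = A t^{2} + B e^{t} + C \cos{\left(2 t \right)} into the left-hand side.
Derivatives of the ansatz:
  u_xx = 0
  u_t = 2 A t + B e^{t} - 2 C \sin{\left(2 t \right)}
  u_x = 0
Term by term:
  -3·u_xx = 0
  3/2·u_t = 3 A t + \frac{3 B e^{t}}{2} - 3 C \sin{\left(2 t \right)}
  -3·u_x = 0
So the left-hand side equals
  3 A t + \frac{3 B e^{t}}{2} - 3 C \sin{\left(2 t \right)}
This must equal f(x, t) = 9 t - \frac{9 e^{t}}{2} + 6 \sin{\left(2 t \right)} identically.
Matching coefficients of the independent functions:
  [t]:  3 A = 9
  [e^{t}]:  \frac{3 B}{2} = - \frac{9}{2}
  [\sin{\left(2 t \right)}]:  - 3 C = 6
Solving: A = 3, B = -3, C = -2.
Check against the point condition:
  u(0, 0) = -5  ⟹  B + C = -5  ✓
Hence u(x, t) = 3 t^{2} - 3 e^{t} - 2 \cos{\left(2 t \right)}.

Answer: u(x, t) = 3 t^{2} - 3 e^{t} - 2 \cos{\left(2 t \right)}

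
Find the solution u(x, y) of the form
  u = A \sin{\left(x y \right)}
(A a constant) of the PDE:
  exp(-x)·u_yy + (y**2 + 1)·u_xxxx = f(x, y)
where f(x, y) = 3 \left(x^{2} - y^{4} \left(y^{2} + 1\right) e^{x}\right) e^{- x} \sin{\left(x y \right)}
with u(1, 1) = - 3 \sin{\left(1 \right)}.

Substitute the ansatz u = A \sin{\left(x y \right)} into the left-hand side.
Derivatives of the ansatz:
  u_yy = - A x^{2} \sin{\left(x y \right)}
  u_xxxx = A y^{4} \sin{\left(x y \right)}
Term by term:
  exp(-x)·u_yy = - A x^{2} e^{- x} \sin{\left(x y \right)}
  (y**2 + 1)·u_xxxx = A y^{6} \sin{\left(x y \right)} + A y^{4} \sin{\left(x y \right)}
So the left-hand side equals
  - A x^{2} e^{- x} \sin{\left(x y \right)} + A y^{6} \sin{\left(x y \right)} + A y^{4} \sin{\left(x y \right)}
This must equal f(x, y) identically; expanded, f = 3 x^{2} e^{- x} \sin{\left(x y \right)} - 3 y^{6} \sin{\left(x y \right)} - 3 y^{4} \sin{\left(x y \right)}.
Matching coefficients of the independent functions:
  [y^{4} \sin{\left(x y \right)}, y^{6} \sin{\left(x y \right)}]:  A = -3
  [x^{2} e^{- x} \sin{\left(x y \right)}]:  - A = 3
Solving: A = -3.
Check against the point condition:
  u(1, 1) = - 3 \sin{\left(1 \right)}  ⟹  A \sin{\left(1 \right)} = - 3 \sin{\left(1 \right)}  ✓
Hence u(x, y) = - 3 \sin{\left(x y \right)}.

Answer: u(x, y) = - 3 \sin{\left(x y \right)}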